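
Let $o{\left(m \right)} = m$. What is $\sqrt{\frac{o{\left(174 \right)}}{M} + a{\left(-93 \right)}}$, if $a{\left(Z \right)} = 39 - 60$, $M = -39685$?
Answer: $\frac{i \sqrt{33079788915}}{39685} \approx 4.5831 i$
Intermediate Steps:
$a{\left(Z \right)} = -21$
$\sqrt{\frac{o{\left(174 \right)}}{M} + a{\left(-93 \right)}} = \sqrt{\frac{174}{-39685} - 21} = \sqrt{174 \left(- \frac{1}{39685}\right) - 21} = \sqrt{- \frac{174}{39685} - 21} = \sqrt{- \frac{833559}{39685}} = \frac{i \sqrt{33079788915}}{39685}$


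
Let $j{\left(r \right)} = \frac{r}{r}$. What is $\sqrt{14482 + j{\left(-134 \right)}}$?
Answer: $\sqrt{14483} \approx 120.35$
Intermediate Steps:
$j{\left(r \right)} = 1$
$\sqrt{14482 + j{\left(-134 \right)}} = \sqrt{14482 + 1} = \sqrt{14483}$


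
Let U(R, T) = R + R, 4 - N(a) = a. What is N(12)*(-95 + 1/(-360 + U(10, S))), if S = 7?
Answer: 64602/85 ≈ 760.02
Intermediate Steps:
N(a) = 4 - a
U(R, T) = 2*R
N(12)*(-95 + 1/(-360 + U(10, S))) = (4 - 1*12)*(-95 + 1/(-360 + 2*10)) = (4 - 12)*(-95 + 1/(-360 + 20)) = -8*(-95 + 1/(-340)) = -8*(-95 - 1/340) = -8*(-32301/340) = 64602/85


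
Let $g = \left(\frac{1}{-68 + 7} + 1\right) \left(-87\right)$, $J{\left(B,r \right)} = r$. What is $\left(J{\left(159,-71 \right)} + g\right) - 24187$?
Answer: $- \frac{1484958}{61} \approx -24344.0$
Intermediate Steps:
$g = - \frac{5220}{61}$ ($g = \left(\frac{1}{-61} + 1\right) \left(-87\right) = \left(- \frac{1}{61} + 1\right) \left(-87\right) = \frac{60}{61} \left(-87\right) = - \frac{5220}{61} \approx -85.574$)
$\left(J{\left(159,-71 \right)} + g\right) - 24187 = \left(-71 - \frac{5220}{61}\right) - 24187 = - \frac{9551}{61} - 24187 = - \frac{1484958}{61}$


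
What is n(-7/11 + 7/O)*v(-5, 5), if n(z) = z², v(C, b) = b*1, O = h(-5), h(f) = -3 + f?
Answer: 88445/7744 ≈ 11.421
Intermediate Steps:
O = -8 (O = -3 - 5 = -8)
v(C, b) = b
n(-7/11 + 7/O)*v(-5, 5) = (-7/11 + 7/(-8))²*5 = (-7*1/11 + 7*(-⅛))²*5 = (-7/11 - 7/8)²*5 = (-133/88)²*5 = (17689/7744)*5 = 88445/7744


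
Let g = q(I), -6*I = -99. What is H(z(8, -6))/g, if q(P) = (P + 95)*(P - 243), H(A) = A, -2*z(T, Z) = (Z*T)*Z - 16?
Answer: 544/101019 ≈ 0.0053851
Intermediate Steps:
z(T, Z) = 8 - T*Z²/2 (z(T, Z) = -((Z*T)*Z - 16)/2 = -((T*Z)*Z - 16)/2 = -(T*Z² - 16)/2 = -(-16 + T*Z²)/2 = 8 - T*Z²/2)
I = 33/2 (I = -⅙*(-99) = 33/2 ≈ 16.500)
q(P) = (-243 + P)*(95 + P) (q(P) = (95 + P)*(-243 + P) = (-243 + P)*(95 + P))
g = -101019/4 (g = -23085 + (33/2)² - 148*33/2 = -23085 + 1089/4 - 2442 = -101019/4 ≈ -25255.)
H(z(8, -6))/g = (8 - ½*8*(-6)²)/(-101019/4) = (8 - ½*8*36)*(-4/101019) = (8 - 144)*(-4/101019) = -136*(-4/101019) = 544/101019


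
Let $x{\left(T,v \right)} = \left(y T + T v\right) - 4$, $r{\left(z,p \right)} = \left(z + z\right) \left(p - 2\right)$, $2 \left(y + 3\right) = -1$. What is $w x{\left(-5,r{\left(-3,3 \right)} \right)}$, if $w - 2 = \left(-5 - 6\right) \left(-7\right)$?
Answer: $\frac{6873}{2} \approx 3436.5$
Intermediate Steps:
$y = - \frac{7}{2}$ ($y = -3 + \frac{1}{2} \left(-1\right) = -3 - \frac{1}{2} = - \frac{7}{2} \approx -3.5$)
$r{\left(z,p \right)} = 2 z \left(-2 + p\right)$
$x{\left(T,v \right)} = -4 - \frac{7 T}{2} + T v$ ($x{\left(T,v \right)} = \left(- \frac{7 T}{2} + T v\right) - 4 = -4 - \frac{7 T}{2} + T v$)
$w = 79$ ($w = 2 + \left(-5 - 6\right) \left(-7\right) = 2 - -77 = 2 + 77 = 79$)
$w x{\left(-5,r{\left(-3,3 \right)} \right)} = 79 \left(-4 - - \frac{35}{2} - 5 \cdot 2 \left(-3\right) \left(-2 + 3\right)\right) = 79 \left(-4 + \frac{35}{2} - 5 \cdot 2 \left(-3\right) 1\right) = 79 \left(-4 + \frac{35}{2} - -30\right) = 79 \left(-4 + \frac{35}{2} + 30\right) = 79 \cdot \frac{87}{2} = \frac{6873}{2}$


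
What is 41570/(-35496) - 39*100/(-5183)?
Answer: -38511455/91987884 ≈ -0.41866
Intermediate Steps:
41570/(-35496) - 39*100/(-5183) = 41570*(-1/35496) - 3900*(-1/5183) = -20785/17748 + 3900/5183 = -38511455/91987884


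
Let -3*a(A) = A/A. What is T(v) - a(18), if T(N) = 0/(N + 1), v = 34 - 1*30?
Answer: 1/3 ≈ 0.33333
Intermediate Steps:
v = 4 (v = 34 - 30 = 4)
T(N) = 0 (T(N) = 0/(1 + N) = 0)
a(A) = -1/3 (a(A) = -A/(3*A) = -1/3*1 = -1/3)
T(v) - a(18) = 0 - 1*(-1/3) = 0 + 1/3 = 1/3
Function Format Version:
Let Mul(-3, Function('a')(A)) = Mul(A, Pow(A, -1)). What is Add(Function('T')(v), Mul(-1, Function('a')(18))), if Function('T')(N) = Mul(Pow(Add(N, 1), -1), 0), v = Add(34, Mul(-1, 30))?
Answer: Rational(1, 3) ≈ 0.33333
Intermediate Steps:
v = 4 (v = Add(34, -30) = 4)
Function('T')(N) = 0 (Function('T')(N) = Mul(Pow(Add(1, N), -1), 0) = 0)
Function('a')(A) = Rational(-1, 3) (Function('a')(A) = Mul(Rational(-1, 3), Mul(A, Pow(A, -1))) = Mul(Rational(-1, 3), 1) = Rational(-1, 3))
Add(Function('T')(v), Mul(-1, Function('a')(18))) = Add(0, Mul(-1, Rational(-1, 3))) = Add(0, Rational(1, 3)) = Rational(1, 3)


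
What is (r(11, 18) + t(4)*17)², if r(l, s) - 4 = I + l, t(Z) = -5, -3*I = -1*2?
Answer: 43264/9 ≈ 4807.1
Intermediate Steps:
I = ⅔ (I = -(-1)*2/3 = -⅓*(-2) = ⅔ ≈ 0.66667)
r(l, s) = 14/3 + l (r(l, s) = 4 + (⅔ + l) = 14/3 + l)
(r(11, 18) + t(4)*17)² = ((14/3 + 11) - 5*17)² = (47/3 - 85)² = (-208/3)² = 43264/9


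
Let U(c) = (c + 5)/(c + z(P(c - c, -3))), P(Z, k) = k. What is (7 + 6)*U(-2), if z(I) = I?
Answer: -39/5 ≈ -7.8000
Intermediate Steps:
U(c) = (5 + c)/(-3 + c) (U(c) = (c + 5)/(c - 3) = (5 + c)/(-3 + c))
(7 + 6)*U(-2) = (7 + 6)*((5 - 2)/(-3 - 2)) = 13*(3/(-5)) = 13*(-1/5*3) = 13*(-3/5) = -39/5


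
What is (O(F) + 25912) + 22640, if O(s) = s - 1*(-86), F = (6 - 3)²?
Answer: 48647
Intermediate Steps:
F = 9 (F = 3² = 9)
O(s) = 86 + s (O(s) = s + 86 = 86 + s)
(O(F) + 25912) + 22640 = ((86 + 9) + 25912) + 22640 = (95 + 25912) + 22640 = 26007 + 22640 = 48647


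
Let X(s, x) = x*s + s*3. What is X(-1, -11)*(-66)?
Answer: -528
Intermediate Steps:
X(s, x) = 3*s + s*x (X(s, x) = s*x + 3*s = 3*s + s*x)
X(-1, -11)*(-66) = -(3 - 11)*(-66) = -1*(-8)*(-66) = 8*(-66) = -528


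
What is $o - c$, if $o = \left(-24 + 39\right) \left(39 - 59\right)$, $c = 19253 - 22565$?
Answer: $3012$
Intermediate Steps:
$c = -3312$
$o = -300$ ($o = 15 \left(-20\right) = -300$)
$o - c = -300 - -3312 = -300 + 3312 = 3012$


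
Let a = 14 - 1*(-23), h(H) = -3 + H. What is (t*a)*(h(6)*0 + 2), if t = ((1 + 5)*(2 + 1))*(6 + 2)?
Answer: 10656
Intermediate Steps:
a = 37 (a = 14 + 23 = 37)
t = 144 (t = (6*3)*8 = 18*8 = 144)
(t*a)*(h(6)*0 + 2) = (144*37)*((-3 + 6)*0 + 2) = 5328*(3*0 + 2) = 5328*(0 + 2) = 5328*2 = 10656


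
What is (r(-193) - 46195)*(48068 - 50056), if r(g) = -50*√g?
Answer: 91835660 + 99400*I*√193 ≈ 9.1836e+7 + 1.3809e+6*I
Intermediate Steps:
(r(-193) - 46195)*(48068 - 50056) = (-50*I*√193 - 46195)*(48068 - 50056) = (-50*I*√193 - 46195)*(-1988) = (-46195 - 50*I*√193)*(-1988) = 91835660 + 99400*I*√193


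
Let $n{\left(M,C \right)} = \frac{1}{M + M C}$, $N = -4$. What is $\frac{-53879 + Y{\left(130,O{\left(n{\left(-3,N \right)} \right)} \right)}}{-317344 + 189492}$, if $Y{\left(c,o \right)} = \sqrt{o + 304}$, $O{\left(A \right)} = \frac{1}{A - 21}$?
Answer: $\frac{53879}{127852} - \frac{\sqrt{2685721}}{12018088} \approx 0.42128$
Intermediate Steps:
$n{\left(M,C \right)} = \frac{1}{M + C M}$
$O{\left(A \right)} = \frac{1}{-21 + A}$
$Y{\left(c,o \right)} = \sqrt{304 + o}$
$\frac{-53879 + Y{\left(130,O{\left(n{\left(-3,N \right)} \right)} \right)}}{-317344 + 189492} = \frac{-53879 + \sqrt{304 + \frac{1}{-21 + \frac{1}{\left(-3\right) \left(1 - 4\right)}}}}{-317344 + 189492} = \frac{-53879 + \sqrt{304 + \frac{1}{-21 - \frac{1}{3 \left(-3\right)}}}}{-127852} = \left(-53879 + \sqrt{304 + \frac{1}{-21 - - \frac{1}{9}}}\right) \left(- \frac{1}{127852}\right) = \left(-53879 + \sqrt{304 + \frac{1}{-21 + \frac{1}{9}}}\right) \left(- \frac{1}{127852}\right) = \left(-53879 + \sqrt{304 + \frac{1}{- \frac{188}{9}}}\right) \left(- \frac{1}{127852}\right) = \left(-53879 + \sqrt{304 - \frac{9}{188}}\right) \left(- \frac{1}{127852}\right) = \left(-53879 + \sqrt{\frac{57143}{188}}\right) \left(- \frac{1}{127852}\right) = \left(-53879 + \frac{\sqrt{2685721}}{94}\right) \left(- \frac{1}{127852}\right) = \frac{53879}{127852} - \frac{\sqrt{2685721}}{12018088}$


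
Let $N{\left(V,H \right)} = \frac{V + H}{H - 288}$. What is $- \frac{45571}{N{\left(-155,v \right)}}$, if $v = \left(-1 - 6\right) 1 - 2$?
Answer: $- \frac{13534587}{164} \approx -82528.0$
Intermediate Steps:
$v = -9$ ($v = \left(-1 - 6\right) 1 - 2 = \left(-7\right) 1 - 2 = -7 - 2 = -9$)
$N{\left(V,H \right)} = \frac{H + V}{-288 + H}$
$- \frac{45571}{N{\left(-155,v \right)}} = - \frac{45571}{\frac{1}{-288 - 9} \left(-9 - 155\right)} = - \frac{45571}{\frac{1}{-297} \left(-164\right)} = - \frac{45571}{\left(- \frac{1}{297}\right) \left(-164\right)} = - \frac{45571}{\frac{164}{297}} = \left(-45571\right) \frac{297}{164} = - \frac{13534587}{164}$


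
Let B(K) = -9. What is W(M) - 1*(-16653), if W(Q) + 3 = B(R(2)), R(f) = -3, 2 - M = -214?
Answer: 16641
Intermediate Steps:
M = 216 (M = 2 - 1*(-214) = 2 + 214 = 216)
W(Q) = -12 (W(Q) = -3 - 9 = -12)
W(M) - 1*(-16653) = -12 - 1*(-16653) = -12 + 16653 = 16641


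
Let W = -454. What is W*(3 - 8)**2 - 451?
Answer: -11801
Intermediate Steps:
W*(3 - 8)**2 - 451 = -454*(3 - 8)**2 - 451 = -454*(-5)**2 - 451 = -454*25 - 451 = -11350 - 451 = -11801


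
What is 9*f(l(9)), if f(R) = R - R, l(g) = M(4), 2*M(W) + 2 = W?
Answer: 0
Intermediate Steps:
M(W) = -1 + W/2
l(g) = 1 (l(g) = -1 + (1/2)*4 = -1 + 2 = 1)
f(R) = 0
9*f(l(9)) = 9*0 = 0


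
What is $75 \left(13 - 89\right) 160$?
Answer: $-912000$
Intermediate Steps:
$75 \left(13 - 89\right) 160 = 75 \left(-76\right) 160 = \left(-5700\right) 160 = -912000$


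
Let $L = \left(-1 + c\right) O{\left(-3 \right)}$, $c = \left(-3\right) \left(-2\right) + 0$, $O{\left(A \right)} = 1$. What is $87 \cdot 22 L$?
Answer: $9570$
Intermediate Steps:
$c = 6$ ($c = 6 + 0 = 6$)
$L = 5$ ($L = \left(-1 + 6\right) 1 = 5 \cdot 1 = 5$)
$87 \cdot 22 L = 87 \cdot 22 \cdot 5 = 1914 \cdot 5 = 9570$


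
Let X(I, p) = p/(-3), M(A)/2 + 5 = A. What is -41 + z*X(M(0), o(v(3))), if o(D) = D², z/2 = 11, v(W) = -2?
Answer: -211/3 ≈ -70.333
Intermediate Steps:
z = 22 (z = 2*11 = 22)
M(A) = -10 + 2*A
X(I, p) = -p/3 (X(I, p) = p*(-⅓) = -p/3)
-41 + z*X(M(0), o(v(3))) = -41 + 22*(-⅓*(-2)²) = -41 + 22*(-⅓*4) = -41 + 22*(-4/3) = -41 - 88/3 = -211/3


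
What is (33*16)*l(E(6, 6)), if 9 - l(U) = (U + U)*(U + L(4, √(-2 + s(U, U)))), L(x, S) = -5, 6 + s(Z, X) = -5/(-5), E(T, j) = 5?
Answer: 4752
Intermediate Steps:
s(Z, X) = -5 (s(Z, X) = -6 - 5/(-5) = -6 - 5*(-⅕) = -6 + 1 = -5)
l(U) = 9 - 2*U*(-5 + U) (l(U) = 9 - (U + U)*(U - 5) = 9 - 2*U*(-5 + U))
(33*16)*l(E(6, 6)) = (33*16)*(9 - 2*5² + 10*5) = 528*(9 - 2*25 + 50) = 528*(9 - 50 + 50) = 528*9 = 4752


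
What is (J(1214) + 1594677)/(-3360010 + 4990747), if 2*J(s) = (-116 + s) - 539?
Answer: 3189913/3261474 ≈ 0.97806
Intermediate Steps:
J(s) = -655/2 + s/2 (J(s) = ((-116 + s) - 539)/2 = (-655 + s)/2 = -655/2 + s/2)
(J(1214) + 1594677)/(-3360010 + 4990747) = ((-655/2 + (1/2)*1214) + 1594677)/(-3360010 + 4990747) = ((-655/2 + 607) + 1594677)/1630737 = (559/2 + 1594677)*(1/1630737) = (3189913/2)*(1/1630737) = 3189913/3261474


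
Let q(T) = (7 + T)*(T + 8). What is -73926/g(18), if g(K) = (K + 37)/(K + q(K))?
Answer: -49382568/55 ≈ -8.9787e+5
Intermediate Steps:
q(T) = (7 + T)*(8 + T)
g(K) = (37 + K)/(56 + K² + 16*K) (g(K) = (K + 37)/(K + (56 + K² + 15*K)) = (37 + K)/(56 + K² + 16*K))
-73926/g(18) = -73926*(56 + 18² + 16*18)/(37 + 18) = -73926/(55/(56 + 324 + 288)) = -73926/(55/668) = -73926/((1/668)*55) = -73926/55/668 = -73926*668/55 = -49382568/55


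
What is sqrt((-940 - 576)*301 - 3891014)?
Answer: I*sqrt(4347330) ≈ 2085.0*I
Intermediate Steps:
sqrt((-940 - 576)*301 - 3891014) = sqrt(-1516*301 - 3891014) = sqrt(-456316 - 3891014) = sqrt(-4347330) = I*sqrt(4347330)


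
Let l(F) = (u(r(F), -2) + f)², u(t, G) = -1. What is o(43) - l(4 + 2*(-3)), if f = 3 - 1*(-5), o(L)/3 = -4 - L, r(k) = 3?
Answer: -190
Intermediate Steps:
o(L) = -12 - 3*L (o(L) = 3*(-4 - L) = -12 - 3*L)
f = 8 (f = 3 + 5 = 8)
l(F) = 49 (l(F) = (-1 + 8)² = 7² = 49)
o(43) - l(4 + 2*(-3)) = (-12 - 3*43) - 1*49 = (-12 - 129) - 49 = -141 - 49 = -190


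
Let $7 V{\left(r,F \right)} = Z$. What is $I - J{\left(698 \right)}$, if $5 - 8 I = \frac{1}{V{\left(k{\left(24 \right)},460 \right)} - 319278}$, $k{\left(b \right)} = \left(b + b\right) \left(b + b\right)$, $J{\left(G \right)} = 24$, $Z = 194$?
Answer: $- \frac{417898617}{17878016} \approx -23.375$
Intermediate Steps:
$k{\left(b \right)} = 4 b^{2}$ ($k{\left(b \right)} = 2 b 2 b = 4 b^{2}$)
$V{\left(r,F \right)} = \frac{194}{7}$ ($V{\left(r,F \right)} = \frac{1}{7} \cdot 194 = \frac{194}{7}$)
$I = \frac{11173767}{17878016}$ ($I = \frac{5}{8} - \frac{1}{8 \left(\frac{194}{7} - 319278\right)} = \frac{5}{8} - \frac{1}{8 \left(- \frac{2234752}{7}\right)} = \frac{5}{8} - - \frac{7}{17878016} = \frac{5}{8} + \frac{7}{17878016} = \frac{11173767}{17878016} \approx 0.625$)
$I - J{\left(698 \right)} = \frac{11173767}{17878016} - 24 = - \frac{417898617}{17878016}$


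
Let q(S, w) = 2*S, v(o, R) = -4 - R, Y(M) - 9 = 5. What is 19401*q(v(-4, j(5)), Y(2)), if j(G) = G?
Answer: -349218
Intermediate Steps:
Y(M) = 14 (Y(M) = 9 + 5 = 14)
19401*q(v(-4, j(5)), Y(2)) = 19401*(2*(-4 - 1*5)) = 19401*(2*(-4 - 5)) = 19401*(2*(-9)) = 19401*(-18) = -349218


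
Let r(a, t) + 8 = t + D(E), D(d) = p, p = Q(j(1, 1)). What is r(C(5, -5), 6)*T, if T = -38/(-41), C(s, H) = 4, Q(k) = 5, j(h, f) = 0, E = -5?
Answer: 114/41 ≈ 2.7805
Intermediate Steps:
p = 5
D(d) = 5
r(a, t) = -3 + t (r(a, t) = -8 + (t + 5) = -8 + (5 + t) = -3 + t)
T = 38/41 (T = -38*(-1/41) = 38/41 ≈ 0.92683)
r(C(5, -5), 6)*T = (-3 + 6)*(38/41) = 3*(38/41) = 114/41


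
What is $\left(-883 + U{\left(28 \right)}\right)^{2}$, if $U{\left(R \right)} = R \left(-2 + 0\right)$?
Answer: $881721$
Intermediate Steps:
$U{\left(R \right)} = - 2 R$ ($U{\left(R \right)} = R \left(-2\right) = - 2 R$)
$\left(-883 + U{\left(28 \right)}\right)^{2} = \left(-883 - 56\right)^{2} = \left(-939\right)^{2} = 881721$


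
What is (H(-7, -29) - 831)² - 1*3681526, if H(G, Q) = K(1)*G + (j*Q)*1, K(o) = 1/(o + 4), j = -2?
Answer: -77045766/25 ≈ -3.0818e+6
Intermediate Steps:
K(o) = 1/(4 + o)
H(G, Q) = -2*Q + G/5 (H(G, Q) = G/(4 + 1) - 2*Q*1 = G/5 - 2*Q = -2*Q + G/5)
(H(-7, -29) - 831)² - 1*3681526 = ((-2*(-29) + (⅕)*(-7)) - 831)² - 1*3681526 = ((58 - 7/5) - 831)² - 3681526 = (283/5 - 831)² - 3681526 = (-3872/5)² - 3681526 = 14992384/25 - 3681526 = -77045766/25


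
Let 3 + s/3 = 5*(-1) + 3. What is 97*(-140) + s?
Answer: -13595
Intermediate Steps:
s = -15 (s = -9 + 3*(5*(-1) + 3) = -9 + 3*(-5 + 3) = -9 + 3*(-2) = -9 - 6 = -15)
97*(-140) + s = 97*(-140) - 15 = -13580 - 15 = -13595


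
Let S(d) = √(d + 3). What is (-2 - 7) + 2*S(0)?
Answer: -9 + 2*√3 ≈ -5.5359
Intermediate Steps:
S(d) = √(3 + d)
(-2 - 7) + 2*S(0) = (-2 - 7) + 2*√(3 + 0) = -9 + 2*√3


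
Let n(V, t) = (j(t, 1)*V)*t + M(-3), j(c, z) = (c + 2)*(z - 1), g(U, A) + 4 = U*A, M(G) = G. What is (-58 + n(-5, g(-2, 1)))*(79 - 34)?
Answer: -2745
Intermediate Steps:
g(U, A) = -4 + A*U (g(U, A) = -4 + U*A = -4 + A*U)
j(c, z) = (-1 + z)*(2 + c) (j(c, z) = (2 + c)*(-1 + z) = (-1 + z)*(2 + c))
n(V, t) = -3 (n(V, t) = ((-2 - t + 2*1 + t*1)*V)*t - 3 = ((-2 - t + 2 + t)*V)*t - 3 = (0*V)*t - 3 = 0*t - 3 = 0 - 3 = -3)
(-58 + n(-5, g(-2, 1)))*(79 - 34) = (-58 - 3)*(79 - 34) = -61*45 = -2745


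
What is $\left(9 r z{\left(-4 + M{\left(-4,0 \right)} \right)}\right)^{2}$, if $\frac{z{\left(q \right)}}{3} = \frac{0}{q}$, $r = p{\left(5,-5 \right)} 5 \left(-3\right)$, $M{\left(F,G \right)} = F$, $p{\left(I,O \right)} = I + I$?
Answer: $0$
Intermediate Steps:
$p{\left(I,O \right)} = 2 I$
$r = -150$ ($r = 2 \cdot 5 \cdot 5 \left(-3\right) = 10 \cdot 5 \left(-3\right) = 50 \left(-3\right) = -150$)
$z{\left(q \right)} = 0$ ($z{\left(q \right)} = 3 \frac{0}{q} = 3 \cdot 0 = 0$)
$\left(9 r z{\left(-4 + M{\left(-4,0 \right)} \right)}\right)^{2} = \left(9 \left(-150\right) 0\right)^{2} = \left(\left(-1350\right) 0\right)^{2} = 0^{2} = 0$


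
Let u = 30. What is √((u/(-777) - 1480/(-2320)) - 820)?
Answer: I*√184906353814/15022 ≈ 28.625*I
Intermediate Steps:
√((u/(-777) - 1480/(-2320)) - 820) = √((30/(-777) - 1480/(-2320)) - 820) = √((30*(-1/777) - 1480*(-1/2320)) - 820) = √((-10/259 + 37/58) - 820) = √(9003/15022 - 820) = √(-12309037/15022) = I*√184906353814/15022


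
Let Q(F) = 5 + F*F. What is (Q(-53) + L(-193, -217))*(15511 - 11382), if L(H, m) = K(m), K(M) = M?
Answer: 10723013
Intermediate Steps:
L(H, m) = m
Q(F) = 5 + F²
(Q(-53) + L(-193, -217))*(15511 - 11382) = ((5 + (-53)²) - 217)*(15511 - 11382) = ((5 + 2809) - 217)*4129 = (2814 - 217)*4129 = 2597*4129 = 10723013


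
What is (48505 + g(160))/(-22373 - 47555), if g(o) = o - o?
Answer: -48505/69928 ≈ -0.69364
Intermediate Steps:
g(o) = 0
(48505 + g(160))/(-22373 - 47555) = (48505 + 0)/(-22373 - 47555) = 48505/(-69928) = 48505*(-1/69928) = -48505/69928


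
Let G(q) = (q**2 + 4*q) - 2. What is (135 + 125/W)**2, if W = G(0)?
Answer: 21025/4 ≈ 5256.3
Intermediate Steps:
G(q) = -2 + q**2 + 4*q
W = -2 (W = -2 + 0**2 + 4*0 = -2 + 0 + 0 = -2)
(135 + 125/W)**2 = (135 + 125/(-2))**2 = (135 + 125*(-1/2))**2 = (135 - 125/2)**2 = (145/2)**2 = 21025/4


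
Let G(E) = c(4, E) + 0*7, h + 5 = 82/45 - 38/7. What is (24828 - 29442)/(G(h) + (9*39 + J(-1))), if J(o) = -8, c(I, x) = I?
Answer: -4614/347 ≈ -13.297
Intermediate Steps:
h = -2711/315 (h = -5 + (82/45 - 38/7) = -5 - 1136/315 = -2711/315 ≈ -8.6064)
G(E) = 4 (G(E) = 4 + 0*7 = 4 + 0 = 4)
(24828 - 29442)/(G(h) + (9*39 + J(-1))) = (24828 - 29442)/(4 + (9*39 - 8)) = -4614/(4 + (351 - 8)) = -4614/(4 + 343) = -4614/347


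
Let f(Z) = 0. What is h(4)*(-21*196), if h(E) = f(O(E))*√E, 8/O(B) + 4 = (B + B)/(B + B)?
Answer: 0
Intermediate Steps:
O(B) = -8/3 (O(B) = 8/(-4 + (B + B)/(B + B)) = 8/(-4 + (2*B)/((2*B))) = 8/(-4 + (2*B)*(1/(2*B))) = 8/(-4 + 1) = 8/(-3) = 8*(-⅓) = -8/3)
h(E) = 0 (h(E) = 0*√E = 0)
h(4)*(-21*196) = 0*(-21*196) = 0*(-4116) = 0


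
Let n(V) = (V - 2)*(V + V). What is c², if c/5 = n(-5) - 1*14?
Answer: 78400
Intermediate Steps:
n(V) = 2*V*(-2 + V) (n(V) = (-2 + V)*(2*V) = 2*V*(-2 + V))
c = 280 (c = 5*(2*(-5)*(-2 - 5) - 1*14) = 5*(2*(-5)*(-7) - 14) = 5*(70 - 14) = 5*56 = 280)
c² = 280² = 78400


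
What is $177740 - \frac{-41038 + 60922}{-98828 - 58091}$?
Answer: $\frac{27890802944}{156919} \approx 1.7774 \cdot 10^{5}$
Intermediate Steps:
$177740 - \frac{-41038 + 60922}{-98828 - 58091} = 177740 - \frac{19884}{-156919} = 177740 - 19884 \left(- \frac{1}{156919}\right) = 177740 - - \frac{19884}{156919} = 177740 + \frac{19884}{156919} = \frac{27890802944}{156919}$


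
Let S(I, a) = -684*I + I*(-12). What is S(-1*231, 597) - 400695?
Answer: -239919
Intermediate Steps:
S(I, a) = -696*I (S(I, a) = -684*I - 12*I = -696*I)
S(-1*231, 597) - 400695 = -(-696)*231 - 400695 = -696*(-231) - 400695 = 160776 - 400695 = -239919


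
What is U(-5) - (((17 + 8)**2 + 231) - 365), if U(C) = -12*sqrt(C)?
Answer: -491 - 12*I*sqrt(5) ≈ -491.0 - 26.833*I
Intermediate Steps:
U(-5) - (((17 + 8)**2 + 231) - 365) = -12*I*sqrt(5) - (((17 + 8)**2 + 231) - 365) = -12*I*sqrt(5) - ((25**2 + 231) - 365) = -12*I*sqrt(5) - ((625 + 231) - 365) = -12*I*sqrt(5) - (856 - 365) = -12*I*sqrt(5) - 1*491 = -12*I*sqrt(5) - 491 = -491 - 12*I*sqrt(5)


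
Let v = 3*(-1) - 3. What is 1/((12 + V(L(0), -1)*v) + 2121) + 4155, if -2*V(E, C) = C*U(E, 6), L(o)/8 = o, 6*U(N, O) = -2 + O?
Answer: 8854306/2131 ≈ 4155.0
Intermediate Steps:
U(N, O) = -⅓ + O/6 (U(N, O) = (-2 + O)/6 = -⅓ + O/6)
L(o) = 8*o
V(E, C) = -C/3 (V(E, C) = -C*(-⅓ + (⅙)*6)/2 = -C*(-⅓ + 1)/2 = -C*2/(2*3) = -C/3)
v = -6 (v = -3 - 3 = -6)
1/((12 + V(L(0), -1)*v) + 2121) + 4155 = 1/((12 - ⅓*(-1)*(-6)) + 2121) + 4155 = 1/((12 + (⅓)*(-6)) + 2121) + 4155 = 1/((12 - 2) + 2121) + 4155 = 1/(10 + 2121) + 4155 = 1/2131 + 4155 = 8854306/2131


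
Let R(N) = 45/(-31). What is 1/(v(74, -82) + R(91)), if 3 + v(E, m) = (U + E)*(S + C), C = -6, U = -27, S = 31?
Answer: 31/36287 ≈ 0.00085430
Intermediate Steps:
v(E, m) = -678 + 25*E (v(E, m) = -3 + (-27 + E)*(31 - 6) = -3 + (-27 + E)*25 = -3 + (-675 + 25*E) = -678 + 25*E)
R(N) = -45/31 (R(N) = 45*(-1/31) = -45/31)
1/(v(74, -82) + R(91)) = 1/((-678 + 25*74) - 45/31) = 1/((-678 + 1850) - 45/31) = 1/(1172 - 45/31) = 1/(36287/31) = 31/36287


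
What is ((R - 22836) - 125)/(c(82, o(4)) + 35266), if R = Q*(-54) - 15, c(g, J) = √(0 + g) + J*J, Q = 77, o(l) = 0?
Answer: -478453822/621845337 + 13567*√82/621845337 ≈ -0.76921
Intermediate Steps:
c(g, J) = J² + √g (c(g, J) = √g + J² = J² + √g)
R = -4173 (R = 77*(-54) - 15 = -4158 - 15 = -4173)
((R - 22836) - 125)/(c(82, o(4)) + 35266) = ((-4173 - 22836) - 125)/((0² + √82) + 35266) = (-27009 - 125)/((0 + √82) + 35266) = -27134/(√82 + 35266) = -27134/(35266 + √82)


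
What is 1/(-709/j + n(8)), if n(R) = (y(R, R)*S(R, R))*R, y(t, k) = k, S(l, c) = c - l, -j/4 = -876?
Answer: -3504/709 ≈ -4.9422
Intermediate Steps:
j = 3504 (j = -4*(-876) = 3504)
n(R) = 0 (n(R) = (R*(R - R))*R = (R*0)*R = 0*R = 0)
1/(-709/j + n(8)) = 1/(-709/3504 + 0) = 1/(-709/3504) = -3504/709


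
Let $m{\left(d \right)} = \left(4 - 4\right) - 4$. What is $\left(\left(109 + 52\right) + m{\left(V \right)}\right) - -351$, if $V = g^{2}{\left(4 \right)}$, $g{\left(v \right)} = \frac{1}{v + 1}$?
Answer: $508$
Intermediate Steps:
$g{\left(v \right)} = \frac{1}{1 + v}$
$V = \frac{1}{25}$ ($V = \left(\frac{1}{1 + 4}\right)^{2} = \left(\frac{1}{5}\right)^{2} = \frac{1}{25} \approx 0.04$)
$m{\left(d \right)} = -4$ ($m{\left(d \right)} = 0 - 4 = -4$)
$\left(\left(109 + 52\right) + m{\left(V \right)}\right) - -351 = \left(\left(109 + 52\right) - 4\right) - -351 = \left(161 - 4\right) + 351 = 157 + 351 = 508$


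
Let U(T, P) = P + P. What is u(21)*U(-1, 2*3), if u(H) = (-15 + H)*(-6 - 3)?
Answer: -648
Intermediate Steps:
U(T, P) = 2*P
u(H) = 135 - 9*H (u(H) = (-15 + H)*(-9) = 135 - 9*H)
u(21)*U(-1, 2*3) = (135 - 9*21)*(2*(2*3)) = (135 - 189)*(2*6) = -54*12 = -648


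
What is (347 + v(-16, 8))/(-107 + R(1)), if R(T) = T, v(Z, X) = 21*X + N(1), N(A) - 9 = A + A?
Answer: -263/53 ≈ -4.9623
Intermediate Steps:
N(A) = 9 + 2*A (N(A) = 9 + (A + A) = 9 + 2*A)
v(Z, X) = 11 + 21*X (v(Z, X) = 21*X + (9 + 2*1) = 21*X + (9 + 2) = 21*X + 11 = 11 + 21*X)
(347 + v(-16, 8))/(-107 + R(1)) = (347 + (11 + 21*8))/(-107 + 1) = (347 + (11 + 168))/(-106) = (347 + 179)*(-1/106) = 526*(-1/106) = -263/53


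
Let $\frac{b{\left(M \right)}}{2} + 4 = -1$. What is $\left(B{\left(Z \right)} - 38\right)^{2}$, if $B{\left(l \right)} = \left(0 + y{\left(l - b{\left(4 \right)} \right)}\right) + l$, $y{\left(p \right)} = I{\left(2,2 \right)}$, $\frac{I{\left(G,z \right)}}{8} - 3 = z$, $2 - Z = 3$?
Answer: $1$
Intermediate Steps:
$Z = -1$ ($Z = 2 - 3 = -1$)
$b{\left(M \right)} = -10$ ($b{\left(M \right)} = -8 + 2 \left(-1\right) = -8 - 2 = -10$)
$I{\left(G,z \right)} = 24 + 8 z$
$y{\left(p \right)} = 40$ ($y{\left(p \right)} = 24 + 8 \cdot 2 = 24 + 16 = 40$)
$B{\left(l \right)} = 40 + l$ ($B{\left(l \right)} = \left(0 + 40\right) + l = 40 + l$)
$\left(B{\left(Z \right)} - 38\right)^{2} = \left(\left(40 - 1\right) - 38\right)^{2} = \left(39 - 38\right)^{2} = 1^{2} = 1$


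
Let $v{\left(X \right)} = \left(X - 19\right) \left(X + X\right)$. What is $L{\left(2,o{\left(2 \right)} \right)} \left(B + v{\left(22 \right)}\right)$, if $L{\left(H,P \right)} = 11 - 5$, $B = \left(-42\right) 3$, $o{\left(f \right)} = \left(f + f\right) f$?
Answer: $36$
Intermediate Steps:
$o{\left(f \right)} = 2 f^{2}$ ($o{\left(f \right)} = 2 f f = 2 f^{2}$)
$v{\left(X \right)} = 2 X \left(-19 + X\right)$ ($v{\left(X \right)} = \left(-19 + X\right) 2 X = 2 X \left(-19 + X\right)$)
$B = -126$
$L{\left(H,P \right)} = 6$
$L{\left(2,o{\left(2 \right)} \right)} \left(B + v{\left(22 \right)}\right) = 6 \left(-126 + 2 \cdot 22 \left(-19 + 22\right)\right) = 6 \left(-126 + 2 \cdot 22 \cdot 3\right) = 6 \left(-126 + 132\right) = 6 \cdot 6 = 36$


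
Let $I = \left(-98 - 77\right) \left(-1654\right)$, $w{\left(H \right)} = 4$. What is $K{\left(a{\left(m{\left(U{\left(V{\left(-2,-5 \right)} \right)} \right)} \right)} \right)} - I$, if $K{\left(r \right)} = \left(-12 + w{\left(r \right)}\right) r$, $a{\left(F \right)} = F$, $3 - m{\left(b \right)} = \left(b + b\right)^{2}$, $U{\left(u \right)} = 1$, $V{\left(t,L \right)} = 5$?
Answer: $-289442$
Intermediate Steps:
$m{\left(b \right)} = 3 - 4 b^{2}$ ($m{\left(b \right)} = 3 - \left(b + b\right)^{2} = 3 - \left(2 b\right)^{2} = 3 - 4 b^{2}$)
$K{\left(r \right)} = - 8 r$ ($K{\left(r \right)} = \left(-12 + 4\right) r = - 8 r$)
$I = 289450$ ($I = \left(-98 - 77\right) \left(-1654\right) = \left(-175\right) \left(-1654\right) = 289450$)
$K{\left(a{\left(m{\left(U{\left(V{\left(-2,-5 \right)} \right)} \right)} \right)} \right)} - I = - 8 \left(3 - 4 \cdot 1^{2}\right) - 289450 = - 8 \left(3 - 4\right) - 289450 = \left(-8\right) \left(-1\right) - 289450 = 8 - 289450 = -289442$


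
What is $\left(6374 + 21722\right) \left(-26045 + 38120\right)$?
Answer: $339259200$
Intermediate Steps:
$\left(6374 + 21722\right) \left(-26045 + 38120\right) = 28096 \cdot 12075 = 339259200$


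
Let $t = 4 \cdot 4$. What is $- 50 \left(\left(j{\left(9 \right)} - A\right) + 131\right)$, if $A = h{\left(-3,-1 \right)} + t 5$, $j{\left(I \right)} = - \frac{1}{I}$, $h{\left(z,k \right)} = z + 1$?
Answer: $- \frac{23800}{9} \approx -2644.4$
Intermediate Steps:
$h{\left(z,k \right)} = 1 + z$
$t = 16$
$A = 78$ ($A = \left(1 - 3\right) + 16 \cdot 5 = -2 + 80 = 78$)
$- 50 \left(\left(j{\left(9 \right)} - A\right) + 131\right) = - 50 \left(\left(- \frac{1}{9} - 78\right) + 131\right) = - 50 \left(- \frac{703}{9} + 131\right) = \left(-50\right) \frac{476}{9} = - \frac{23800}{9}$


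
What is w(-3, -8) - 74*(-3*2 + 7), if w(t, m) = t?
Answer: -77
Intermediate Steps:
w(-3, -8) - 74*(-3*2 + 7) = -3 - 74*(-3*2 + 7) = -3 - 74*(-6 + 7) = -3 - 74*1 = -3 - 74 = -77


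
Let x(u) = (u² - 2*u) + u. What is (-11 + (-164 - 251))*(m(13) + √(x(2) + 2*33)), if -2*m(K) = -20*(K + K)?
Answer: -110760 - 852*√17 ≈ -1.1427e+5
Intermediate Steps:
m(K) = 20*K (m(K) = -(-10)*(K + K) = -(-10)*2*K = -(-20)*K = 20*K)
x(u) = u² - u
(-11 + (-164 - 251))*(m(13) + √(x(2) + 2*33)) = (-11 + (-164 - 251))*(20*13 + √(2*(-1 + 2) + 2*33)) = (-11 - 415)*(260 + √(2*1 + 66)) = -426*(260 + √(2 + 66)) = -426*(260 + √68) = -426*(260 + 2*√17) = -110760 - 852*√17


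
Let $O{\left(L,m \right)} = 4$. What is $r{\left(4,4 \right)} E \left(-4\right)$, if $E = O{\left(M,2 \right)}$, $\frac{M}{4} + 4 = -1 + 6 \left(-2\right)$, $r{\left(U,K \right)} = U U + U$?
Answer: $-320$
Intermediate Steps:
$r{\left(U,K \right)} = U + U^{2}$ ($r{\left(U,K \right)} = U^{2} + U = U + U^{2}$)
$M = -68$ ($M = -16 + 4 \left(-1 + 6 \left(-2\right)\right) = -16 + 4 \left(-1 - 12\right) = -16 + 4 \left(-13\right) = -16 - 52 = -68$)
$E = 4$
$r{\left(4,4 \right)} E \left(-4\right) = 4 \left(1 + 4\right) 4 \left(-4\right) = 4 \cdot 5 \cdot 4 \left(-4\right) = 20 \cdot 4 \left(-4\right) = 80 \left(-4\right) = -320$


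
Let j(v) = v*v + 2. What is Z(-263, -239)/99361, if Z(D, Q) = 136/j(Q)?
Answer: 136/5675798403 ≈ 2.3961e-8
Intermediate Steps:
j(v) = 2 + v² (j(v) = v² + 2 = 2 + v²)
Z(D, Q) = 136/(2 + Q²)
Z(-263, -239)/99361 = (136/(2 + (-239)²))/99361 = (136/(2 + 57121))*(1/99361) = (136/57123)*(1/99361) = 136/5675798403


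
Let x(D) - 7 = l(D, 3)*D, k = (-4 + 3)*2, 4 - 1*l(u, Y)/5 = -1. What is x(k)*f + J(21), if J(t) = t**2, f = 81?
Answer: -3042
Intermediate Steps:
l(u, Y) = 25 (l(u, Y) = 20 - 5*(-1) = 20 + 5 = 25)
k = -2 (k = -1*2 = -2)
x(D) = 7 + 25*D
x(k)*f + J(21) = (7 + 25*(-2))*81 + 21**2 = (7 - 50)*81 + 441 = -43*81 + 441 = -3483 + 441 = -3042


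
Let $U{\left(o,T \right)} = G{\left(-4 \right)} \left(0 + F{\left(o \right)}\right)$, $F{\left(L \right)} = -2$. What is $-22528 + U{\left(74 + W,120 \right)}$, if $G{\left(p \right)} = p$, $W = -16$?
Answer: $-22520$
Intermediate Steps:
$U{\left(o,T \right)} = 8$ ($U{\left(o,T \right)} = - 4 \left(0 - 2\right) = \left(-4\right) \left(-2\right) = 8$)
$-22528 + U{\left(74 + W,120 \right)} = -22528 + 8 = -22520$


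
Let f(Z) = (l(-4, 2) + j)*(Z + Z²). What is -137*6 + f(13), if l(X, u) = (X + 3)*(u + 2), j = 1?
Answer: -1368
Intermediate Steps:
l(X, u) = (2 + u)*(3 + X) (l(X, u) = (3 + X)*(2 + u) = (2 + u)*(3 + X))
f(Z) = -3*Z - 3*Z² (f(Z) = ((6 + 2*(-4) + 3*2 - 4*2) + 1)*(Z + Z²) = ((6 - 8 + 6 - 8) + 1)*(Z + Z²) = (-4 + 1)*(Z + Z²) = -3*(Z + Z²) = -3*Z - 3*Z²)
-137*6 + f(13) = -137*6 - 3*13*(1 + 13) = -822 - 3*13*14 = -822 - 546 = -1368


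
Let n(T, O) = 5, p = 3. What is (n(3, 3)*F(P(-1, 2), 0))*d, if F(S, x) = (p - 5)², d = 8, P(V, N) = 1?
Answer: 160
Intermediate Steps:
F(S, x) = 4 (F(S, x) = (3 - 5)² = (-2)² = 4)
(n(3, 3)*F(P(-1, 2), 0))*d = (5*4)*8 = 20*8 = 160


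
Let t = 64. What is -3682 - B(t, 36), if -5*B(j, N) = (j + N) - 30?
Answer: -3668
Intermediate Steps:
B(j, N) = 6 - N/5 - j/5 (B(j, N) = -((j + N) - 30)/5 = -((N + j) - 30)/5 = -(-30 + N + j)/5 = 6 - N/5 - j/5)
-3682 - B(t, 36) = -3682 - (6 - 1/5*36 - 1/5*64) = -3682 - (6 - 36/5 - 64/5) = -3682 - 1*(-14) = -3682 + 14 = -3668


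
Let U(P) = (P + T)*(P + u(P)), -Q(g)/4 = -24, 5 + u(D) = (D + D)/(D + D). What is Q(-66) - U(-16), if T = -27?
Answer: -764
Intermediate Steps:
u(D) = -4 (u(D) = -5 + (D + D)/(D + D) = -5 + (2*D)/((2*D)) = -5 + (2*D)*(1/(2*D)) = -5 + 1 = -4)
Q(g) = 96 (Q(g) = -4*(-24) = 96)
U(P) = (-27 + P)*(-4 + P) (U(P) = (P - 27)*(P - 4) = (-27 + P)*(-4 + P))
Q(-66) - U(-16) = 96 - (108 + (-16)**2 - 31*(-16)) = 96 - (108 + 256 + 496) = 96 - 1*860 = 96 - 860 = -764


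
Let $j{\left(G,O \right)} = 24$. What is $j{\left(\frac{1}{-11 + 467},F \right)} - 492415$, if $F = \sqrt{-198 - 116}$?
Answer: $-492391$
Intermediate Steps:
$F = i \sqrt{314}$ ($F = \sqrt{-314} = i \sqrt{314} \approx 17.72 i$)
$j{\left(\frac{1}{-11 + 467},F \right)} - 492415 = 24 - 492415 = -492391$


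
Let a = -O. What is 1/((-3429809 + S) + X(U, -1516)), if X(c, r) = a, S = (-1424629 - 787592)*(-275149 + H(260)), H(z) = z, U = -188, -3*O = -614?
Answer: 3/1824335365366 ≈ 1.6444e-12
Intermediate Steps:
O = 614/3 (O = -1/3*(-614) = 614/3 ≈ 204.67)
S = 608115218469 (S = (-1424629 - 787592)*(-275149 + 260) = -2212221*(-274889) = 608115218469)
a = -614/3 (a = -1*614/3 = -614/3 ≈ -204.67)
X(c, r) = -614/3
1/((-3429809 + S) + X(U, -1516)) = 1/((-3429809 + 608115218469) - 614/3) = 1/(608111788660 - 614/3) = 1/(1824335365366/3) = 3/1824335365366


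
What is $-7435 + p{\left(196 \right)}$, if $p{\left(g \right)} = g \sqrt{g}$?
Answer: $-4691$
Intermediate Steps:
$p{\left(g \right)} = g^{\frac{3}{2}}$
$-7435 + p{\left(196 \right)} = -7435 + 196^{\frac{3}{2}} = -7435 + 2744 = -4691$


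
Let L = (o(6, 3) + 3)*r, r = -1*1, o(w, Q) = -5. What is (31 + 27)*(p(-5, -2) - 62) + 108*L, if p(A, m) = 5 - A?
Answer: -2800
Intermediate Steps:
r = -1
L = 2 (L = (-5 + 3)*(-1) = -2*(-1) = 2)
(31 + 27)*(p(-5, -2) - 62) + 108*L = (31 + 27)*((5 - 1*(-5)) - 62) + 108*2 = 58*((5 + 5) - 62) + 216 = 58*(10 - 62) + 216 = 58*(-52) + 216 = -3016 + 216 = -2800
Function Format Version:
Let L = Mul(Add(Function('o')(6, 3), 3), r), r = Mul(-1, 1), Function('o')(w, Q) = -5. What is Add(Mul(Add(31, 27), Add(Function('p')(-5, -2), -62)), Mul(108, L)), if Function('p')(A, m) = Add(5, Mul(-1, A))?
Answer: -2800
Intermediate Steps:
r = -1
L = 2 (L = Mul(Add(-5, 3), -1) = Mul(-2, -1) = 2)
Add(Mul(Add(31, 27), Add(Function('p')(-5, -2), -62)), Mul(108, L)) = Add(Mul(Add(31, 27), Add(Add(5, Mul(-1, -5)), -62)), Mul(108, 2)) = Add(Mul(58, Add(Add(5, 5), -62)), 216) = Add(Mul(58, Add(10, -62)), 216) = Add(Mul(58, -52), 216) = Add(-3016, 216) = -2800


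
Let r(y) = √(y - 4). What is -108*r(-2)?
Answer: -108*I*√6 ≈ -264.54*I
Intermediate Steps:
r(y) = √(-4 + y)
-108*r(-2) = -108*√(-4 - 2) = -108*I*√6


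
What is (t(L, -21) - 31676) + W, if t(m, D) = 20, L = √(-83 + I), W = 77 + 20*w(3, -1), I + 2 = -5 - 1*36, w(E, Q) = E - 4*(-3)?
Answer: -31279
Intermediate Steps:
w(E, Q) = 12 + E (w(E, Q) = E + 12 = 12 + E)
I = -43 (I = -2 + (-5 - 1*36) = -2 + (-5 - 36) = -2 - 41 = -43)
W = 377 (W = 77 + 20*(12 + 3) = 77 + 20*15 = 77 + 300 = 377)
L = 3*I*√14 (L = √(-83 - 43) = √(-126) = 3*I*√14 ≈ 11.225*I)
(t(L, -21) - 31676) + W = (20 - 31676) + 377 = -31656 + 377 = -31279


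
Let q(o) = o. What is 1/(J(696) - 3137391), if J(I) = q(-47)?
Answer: -1/3137438 ≈ -3.1873e-7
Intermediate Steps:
J(I) = -47
1/(J(696) - 3137391) = 1/(-47 - 3137391) = 1/(-3137438) = -1/3137438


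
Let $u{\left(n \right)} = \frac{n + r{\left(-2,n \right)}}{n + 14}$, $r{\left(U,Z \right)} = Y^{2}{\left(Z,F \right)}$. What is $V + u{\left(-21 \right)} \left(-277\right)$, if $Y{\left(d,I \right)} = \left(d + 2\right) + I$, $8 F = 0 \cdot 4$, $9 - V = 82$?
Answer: $\frac{93669}{7} \approx 13381.0$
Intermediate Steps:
$V = -73$ ($V = 9 - 82 = -73$)
$F = 0$ ($F = \frac{0 \cdot 4}{8} = \frac{1}{8} \cdot 0 = 0$)
$Y{\left(d,I \right)} = 2 + I + d$ ($Y{\left(d,I \right)} = \left(2 + d\right) + I = 2 + I + d$)
$r{\left(U,Z \right)} = \left(2 + Z\right)^{2}$ ($r{\left(U,Z \right)} = \left(2 + 0 + Z\right)^{2} = \left(2 + Z\right)^{2}$)
$u{\left(n \right)} = \frac{n + \left(2 + n\right)^{2}}{14 + n}$ ($u{\left(n \right)} = \frac{n + \left(2 + n\right)^{2}}{n + 14} = \frac{n + \left(2 + n\right)^{2}}{14 + n}$)
$V + u{\left(-21 \right)} \left(-277\right) = -73 + \frac{-21 + \left(2 - 21\right)^{2}}{14 - 21} \left(-277\right) = -73 + \frac{-21 + \left(-19\right)^{2}}{-7} \left(-277\right) = -73 + - \frac{-21 + 361}{7} \left(-277\right) = -73 + \left(- \frac{1}{7}\right) 340 \left(-277\right) = -73 - - \frac{94180}{7} = -73 + \frac{94180}{7} = \frac{93669}{7}$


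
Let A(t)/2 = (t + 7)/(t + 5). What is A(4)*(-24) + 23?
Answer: -107/3 ≈ -35.667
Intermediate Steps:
A(t) = 2*(7 + t)/(5 + t) (A(t) = 2*((t + 7)/(t + 5)) = 2*((7 + t)/(5 + t)) = 2*(7 + t)/(5 + t))
A(4)*(-24) + 23 = (2*(7 + 4)/(5 + 4))*(-24) + 23 = (2*11/9)*(-24) + 23 = (2*(⅑)*11)*(-24) + 23 = (22/9)*(-24) + 23 = -176/3 + 23 = -107/3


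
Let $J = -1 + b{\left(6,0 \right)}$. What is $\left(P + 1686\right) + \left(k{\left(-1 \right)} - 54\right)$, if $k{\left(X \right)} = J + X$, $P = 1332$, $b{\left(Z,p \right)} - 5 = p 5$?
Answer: $2967$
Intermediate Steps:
$b{\left(Z,p \right)} = 5 + 5 p$ ($b{\left(Z,p \right)} = 5 + p 5 = 5 + 5 p$)
$J = 4$ ($J = -1 + \left(5 + 5 \cdot 0\right) = -1 + \left(5 + 0\right) = -1 + 5 = 4$)
$k{\left(X \right)} = 4 + X$
$\left(P + 1686\right) + \left(k{\left(-1 \right)} - 54\right) = \left(1332 + 1686\right) + \left(\left(4 - 1\right) - 54\right) = 3018 + \left(3 - 54\right) = 3018 - 51 = 2967$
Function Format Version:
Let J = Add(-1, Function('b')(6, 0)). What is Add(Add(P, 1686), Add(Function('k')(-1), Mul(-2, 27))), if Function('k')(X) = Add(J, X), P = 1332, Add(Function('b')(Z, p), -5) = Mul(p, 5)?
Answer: 2967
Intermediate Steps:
Function('b')(Z, p) = Add(5, Mul(5, p)) (Function('b')(Z, p) = Add(5, Mul(p, 5)) = Add(5, Mul(5, p)))
J = 4 (J = Add(-1, Add(5, Mul(5, 0))) = Add(-1, Add(5, 0)) = Add(-1, 5) = 4)
Function('k')(X) = Add(4, X)
Add(Add(P, 1686), Add(Function('k')(-1), Mul(-2, 27))) = Add(Add(1332, 1686), Add(Add(4, -1), Mul(-2, 27))) = Add(3018, Add(3, -54)) = Add(3018, -51) = 2967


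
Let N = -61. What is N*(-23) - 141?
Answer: 1262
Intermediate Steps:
N*(-23) - 141 = -61*(-23) - 141 = 1403 - 141 = 1262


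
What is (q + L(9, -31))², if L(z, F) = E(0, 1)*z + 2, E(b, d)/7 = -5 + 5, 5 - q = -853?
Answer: 739600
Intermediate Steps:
q = 858 (q = 5 - 1*(-853) = 5 + 853 = 858)
E(b, d) = 0 (E(b, d) = 7*(-5 + 5) = 7*0 = 0)
L(z, F) = 2 (L(z, F) = 0*z + 2 = 0 + 2 = 2)
(q + L(9, -31))² = (858 + 2)² = 860² = 739600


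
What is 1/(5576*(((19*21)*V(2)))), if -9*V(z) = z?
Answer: -3/1483216 ≈ -2.0226e-6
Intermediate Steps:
V(z) = -z/9
1/(5576*(((19*21)*V(2)))) = 1/(5576*(((19*21)*(-1/9*2)))) = 1/(5576*((399*(-2/9)))) = 1/(5576*(-266/3)) = (1/5576)*(-3/266) = -3/1483216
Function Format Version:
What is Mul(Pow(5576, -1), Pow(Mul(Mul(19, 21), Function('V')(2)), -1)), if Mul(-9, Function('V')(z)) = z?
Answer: Rational(-3, 1483216) ≈ -2.0226e-6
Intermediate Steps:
Function('V')(z) = Mul(Rational(-1, 9), z)
Mul(Pow(5576, -1), Pow(Mul(Mul(19, 21), Function('V')(2)), -1)) = Mul(Pow(5576, -1), Pow(Mul(Mul(19, 21), Mul(Rational(-1, 9), 2)), -1)) = Mul(Rational(1, 5576), Pow(Mul(399, Rational(-2, 9)), -1)) = Mul(Rational(1, 5576), Pow(Rational(-266, 3), -1)) = Mul(Rational(1, 5576), Rational(-3, 266)) = Rational(-3, 1483216)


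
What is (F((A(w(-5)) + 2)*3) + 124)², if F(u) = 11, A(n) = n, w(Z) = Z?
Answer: 18225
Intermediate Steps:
(F((A(w(-5)) + 2)*3) + 124)² = (11 + 124)² = 135² = 18225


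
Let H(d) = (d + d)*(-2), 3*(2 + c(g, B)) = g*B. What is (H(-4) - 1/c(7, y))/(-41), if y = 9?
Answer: -303/779 ≈ -0.38896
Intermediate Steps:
c(g, B) = -2 + B*g/3 (c(g, B) = -2 + (g*B)/3 = -2 + (B*g)/3 = -2 + B*g/3)
H(d) = -4*d (H(d) = (2*d)*(-2) = -4*d)
(H(-4) - 1/c(7, y))/(-41) = (-4*(-4) - 1/(-2 + (⅓)*9*7))/(-41) = (16 - 1/(-2 + 21))*(-1/41) = (16 - 1/19)*(-1/41) = (303/19)*(-1/41) = -303/779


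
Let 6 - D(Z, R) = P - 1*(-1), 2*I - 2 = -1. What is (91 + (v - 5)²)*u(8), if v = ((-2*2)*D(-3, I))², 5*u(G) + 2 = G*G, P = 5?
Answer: 7192/5 ≈ 1438.4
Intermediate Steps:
I = ½ (I = 1 + (½)*(-1) = 1 - ½ = ½ ≈ 0.50000)
D(Z, R) = 0 (D(Z, R) = 6 - (5 - 1*(-1)) = 6 - (5 + 1) = 6 - 1*6 = 6 - 6 = 0)
u(G) = -⅖ + G²/5 (u(G) = -⅖ + (G*G)/5 = -⅖ + G²/5)
v = 0 (v = (-2*2*0)² = (-4*0)² = 0² = 0)
(91 + (v - 5)²)*u(8) = (91 + (0 - 5)²)*(-⅖ + (⅕)*8²) = (91 + (-5)²)*(-⅖ + (⅕)*64) = (91 + 25)*(-⅖ + 64/5) = 116*(62/5) = 7192/5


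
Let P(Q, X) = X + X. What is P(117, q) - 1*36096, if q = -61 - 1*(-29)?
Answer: -36160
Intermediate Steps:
q = -32 (q = -61 + 29 = -32)
P(Q, X) = 2*X
P(117, q) - 1*36096 = 2*(-32) - 1*36096 = -64 - 36096 = -36160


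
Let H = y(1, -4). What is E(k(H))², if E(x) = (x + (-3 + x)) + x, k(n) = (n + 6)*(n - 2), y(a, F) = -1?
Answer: 2304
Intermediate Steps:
H = -1
k(n) = (-2 + n)*(6 + n) (k(n) = (6 + n)*(-2 + n) = (-2 + n)*(6 + n))
E(x) = -3 + 3*x (E(x) = (-3 + 2*x) + x = -3 + 3*x)
E(k(H))² = (-3 + 3*(-12 + (-1)² + 4*(-1)))² = (-3 + 3*(-12 + 1 - 4))² = (-3 + 3*(-15))² = (-3 - 45)² = (-48)² = 2304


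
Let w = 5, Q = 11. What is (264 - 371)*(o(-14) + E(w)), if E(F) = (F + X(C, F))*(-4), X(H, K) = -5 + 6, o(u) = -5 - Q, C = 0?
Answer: 4280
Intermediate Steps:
o(u) = -16 (o(u) = -5 - 1*11 = -5 - 11 = -16)
X(H, K) = 1
E(F) = -4 - 4*F (E(F) = (F + 1)*(-4) = (1 + F)*(-4) = -4 - 4*F)
(264 - 371)*(o(-14) + E(w)) = (264 - 371)*(-16 + (-4 - 4*5)) = -107*(-16 + (-4 - 20)) = -107*(-16 - 24) = -107*(-40) = 4280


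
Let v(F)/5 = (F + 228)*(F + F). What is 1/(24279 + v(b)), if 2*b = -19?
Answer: 2/7043 ≈ 0.00028397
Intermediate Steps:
b = -19/2 (b = (1/2)*(-19) = -19/2 ≈ -9.5000)
v(F) = 10*F*(228 + F) (v(F) = 5*((F + 228)*(F + F)) = 5*((228 + F)*(2*F)) = 5*(2*F*(228 + F)) = 10*F*(228 + F))
1/(24279 + v(b)) = 1/(24279 + 10*(-19/2)*(228 - 19/2)) = 1/(24279 + 10*(-19/2)*(437/2)) = 1/(24279 - 41515/2) = 1/(7043/2) = 2/7043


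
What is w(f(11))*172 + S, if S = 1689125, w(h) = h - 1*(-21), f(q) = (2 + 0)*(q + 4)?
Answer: 1697897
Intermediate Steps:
f(q) = 8 + 2*q (f(q) = 2*(4 + q) = 8 + 2*q)
w(h) = 21 + h (w(h) = h + 21 = 21 + h)
w(f(11))*172 + S = (21 + (8 + 2*11))*172 + 1689125 = (21 + (8 + 22))*172 + 1689125 = (21 + 30)*172 + 1689125 = 51*172 + 1689125 = 8772 + 1689125 = 1697897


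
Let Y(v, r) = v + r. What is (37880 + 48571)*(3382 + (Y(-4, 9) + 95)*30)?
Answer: 551730282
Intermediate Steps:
Y(v, r) = r + v
(37880 + 48571)*(3382 + (Y(-4, 9) + 95)*30) = (37880 + 48571)*(3382 + ((9 - 4) + 95)*30) = 86451*(3382 + (5 + 95)*30) = 86451*(3382 + 100*30) = 86451*(3382 + 3000) = 86451*6382 = 551730282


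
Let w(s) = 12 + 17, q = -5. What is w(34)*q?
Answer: -145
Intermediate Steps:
w(s) = 29
w(34)*q = 29*(-5) = -145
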